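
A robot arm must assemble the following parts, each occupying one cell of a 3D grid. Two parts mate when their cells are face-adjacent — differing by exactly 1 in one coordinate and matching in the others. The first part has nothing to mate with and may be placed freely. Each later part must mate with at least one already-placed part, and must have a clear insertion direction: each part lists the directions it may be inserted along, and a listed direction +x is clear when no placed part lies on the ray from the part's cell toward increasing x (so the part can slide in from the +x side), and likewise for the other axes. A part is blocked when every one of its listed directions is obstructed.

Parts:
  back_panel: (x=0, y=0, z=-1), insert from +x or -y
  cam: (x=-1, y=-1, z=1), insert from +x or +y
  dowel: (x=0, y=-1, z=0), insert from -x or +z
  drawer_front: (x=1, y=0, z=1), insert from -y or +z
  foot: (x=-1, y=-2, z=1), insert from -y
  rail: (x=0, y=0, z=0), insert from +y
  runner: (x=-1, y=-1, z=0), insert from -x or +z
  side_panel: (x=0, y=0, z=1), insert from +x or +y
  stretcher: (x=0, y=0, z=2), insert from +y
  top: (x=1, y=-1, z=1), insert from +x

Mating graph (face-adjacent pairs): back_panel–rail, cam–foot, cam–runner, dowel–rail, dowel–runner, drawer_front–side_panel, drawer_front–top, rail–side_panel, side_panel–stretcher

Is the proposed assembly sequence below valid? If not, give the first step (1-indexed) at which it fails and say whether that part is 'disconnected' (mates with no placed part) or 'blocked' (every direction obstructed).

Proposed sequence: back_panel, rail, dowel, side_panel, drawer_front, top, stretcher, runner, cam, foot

Valid

1. back_panel@(0, 0, -1) [+x clear] — {back_panel}
2. rail@(0, 0, 0) [+y clear] — {back_panel, rail}
3. dowel@(0, -1, 0) [-x clear] — {back_panel, dowel, rail}
4. side_panel@(0, 0, 1) [+x clear] — {back_panel, dowel, rail, side_panel}
5. drawer_front@(1, 0, 1) [-y clear] — {back_panel, dowel, drawer_front, rail, side_panel}
6. top@(1, -1, 1) [+x clear] — {back_panel, dowel, drawer_front, rail, side_panel, top}
7. stretcher@(0, 0, 2) [+y clear] — {back_panel, dowel, drawer_front, rail, side_panel, stretcher, top}
8. runner@(-1, -1, 0) [-x clear] — {back_panel, dowel, drawer_front, rail, runner, side_panel, stretcher, top}
9. cam@(-1, -1, 1) [+y clear] — {back_panel, cam, dowel, drawer_front, rail, runner, side_panel, stretcher, top}
10. foot@(-1, -2, 1) [-y clear] — {back_panel, cam, dowel, drawer_front, foot, rail, runner, side_panel, stretcher, top}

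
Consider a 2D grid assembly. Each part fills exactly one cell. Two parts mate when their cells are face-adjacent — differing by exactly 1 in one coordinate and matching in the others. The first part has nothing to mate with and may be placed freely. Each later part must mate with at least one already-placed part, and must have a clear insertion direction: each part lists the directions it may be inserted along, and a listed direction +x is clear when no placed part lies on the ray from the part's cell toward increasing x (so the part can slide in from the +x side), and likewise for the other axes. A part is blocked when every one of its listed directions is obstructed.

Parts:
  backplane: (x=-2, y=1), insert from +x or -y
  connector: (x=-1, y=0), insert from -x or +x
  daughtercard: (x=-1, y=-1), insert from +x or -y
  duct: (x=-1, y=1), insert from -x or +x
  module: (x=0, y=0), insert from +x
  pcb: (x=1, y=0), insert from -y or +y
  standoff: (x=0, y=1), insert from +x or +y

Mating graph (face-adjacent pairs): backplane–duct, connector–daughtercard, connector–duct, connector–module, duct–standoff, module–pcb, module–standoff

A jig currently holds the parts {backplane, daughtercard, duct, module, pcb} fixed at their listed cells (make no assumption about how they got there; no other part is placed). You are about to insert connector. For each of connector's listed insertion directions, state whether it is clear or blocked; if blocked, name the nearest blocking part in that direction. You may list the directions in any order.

-x: ray from connector(-1, 0) has no placed part ⇒ clear
+x: nearest on ray is module@(0, 0) ⇒ blocked

+x: blocked by module; -x: clear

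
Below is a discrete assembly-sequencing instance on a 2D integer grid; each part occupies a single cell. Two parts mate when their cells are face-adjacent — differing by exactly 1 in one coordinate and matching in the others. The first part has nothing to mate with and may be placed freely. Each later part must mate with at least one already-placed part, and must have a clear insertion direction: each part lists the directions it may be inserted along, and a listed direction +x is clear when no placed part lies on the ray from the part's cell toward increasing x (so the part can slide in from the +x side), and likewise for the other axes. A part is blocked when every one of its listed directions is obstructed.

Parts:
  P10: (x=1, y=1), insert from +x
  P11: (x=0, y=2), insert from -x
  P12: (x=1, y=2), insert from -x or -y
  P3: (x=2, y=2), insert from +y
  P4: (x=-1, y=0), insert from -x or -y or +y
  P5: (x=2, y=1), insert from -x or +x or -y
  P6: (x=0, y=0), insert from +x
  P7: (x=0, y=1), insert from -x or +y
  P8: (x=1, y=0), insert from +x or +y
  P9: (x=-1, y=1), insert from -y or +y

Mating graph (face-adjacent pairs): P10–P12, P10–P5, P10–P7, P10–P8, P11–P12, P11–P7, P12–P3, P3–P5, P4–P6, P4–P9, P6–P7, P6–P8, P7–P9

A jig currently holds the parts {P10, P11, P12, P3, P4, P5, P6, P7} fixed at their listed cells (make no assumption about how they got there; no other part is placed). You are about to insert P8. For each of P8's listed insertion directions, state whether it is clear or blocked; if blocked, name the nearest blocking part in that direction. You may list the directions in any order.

+x: ray from P8(1, 0) has no placed part ⇒ clear
+y: nearest on ray is P10@(1, 1) ⇒ blocked

+x: clear; +y: blocked by P10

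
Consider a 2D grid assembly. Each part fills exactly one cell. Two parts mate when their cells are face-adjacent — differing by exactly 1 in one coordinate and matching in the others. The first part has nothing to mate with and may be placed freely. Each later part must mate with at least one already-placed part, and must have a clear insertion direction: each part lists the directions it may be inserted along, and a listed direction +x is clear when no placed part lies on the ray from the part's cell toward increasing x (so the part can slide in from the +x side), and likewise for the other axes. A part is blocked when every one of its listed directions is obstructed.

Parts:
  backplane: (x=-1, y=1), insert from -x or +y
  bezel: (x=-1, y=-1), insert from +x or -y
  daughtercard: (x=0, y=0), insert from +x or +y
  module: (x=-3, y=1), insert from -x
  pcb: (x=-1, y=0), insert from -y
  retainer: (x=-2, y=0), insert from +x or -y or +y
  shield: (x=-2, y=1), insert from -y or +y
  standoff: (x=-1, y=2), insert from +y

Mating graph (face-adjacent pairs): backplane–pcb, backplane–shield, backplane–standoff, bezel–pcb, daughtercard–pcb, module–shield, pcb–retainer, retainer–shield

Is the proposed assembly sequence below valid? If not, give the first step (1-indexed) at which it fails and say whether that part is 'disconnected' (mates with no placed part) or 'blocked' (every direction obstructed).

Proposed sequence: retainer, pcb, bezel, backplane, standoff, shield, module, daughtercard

1. retainer@(-2, 0) [+x clear] — {retainer}
2. pcb@(-1, 0) [-y clear] — {pcb, retainer}
3. bezel@(-1, -1) [+x clear] — {bezel, pcb, retainer}
4. backplane@(-1, 1) [-x clear] — {backplane, bezel, pcb, retainer}
5. standoff@(-1, 2) [+y clear] — {backplane, bezel, pcb, retainer, standoff}
6. shield@(-2, 1) [+y clear] — {backplane, bezel, pcb, retainer, shield, standoff}
7. module@(-3, 1) [-x clear] — {backplane, bezel, module, pcb, retainer, shield, standoff}
8. daughtercard@(0, 0) [+x clear] — {backplane, bezel, daughtercard, module, pcb, retainer, shield, standoff}

Valid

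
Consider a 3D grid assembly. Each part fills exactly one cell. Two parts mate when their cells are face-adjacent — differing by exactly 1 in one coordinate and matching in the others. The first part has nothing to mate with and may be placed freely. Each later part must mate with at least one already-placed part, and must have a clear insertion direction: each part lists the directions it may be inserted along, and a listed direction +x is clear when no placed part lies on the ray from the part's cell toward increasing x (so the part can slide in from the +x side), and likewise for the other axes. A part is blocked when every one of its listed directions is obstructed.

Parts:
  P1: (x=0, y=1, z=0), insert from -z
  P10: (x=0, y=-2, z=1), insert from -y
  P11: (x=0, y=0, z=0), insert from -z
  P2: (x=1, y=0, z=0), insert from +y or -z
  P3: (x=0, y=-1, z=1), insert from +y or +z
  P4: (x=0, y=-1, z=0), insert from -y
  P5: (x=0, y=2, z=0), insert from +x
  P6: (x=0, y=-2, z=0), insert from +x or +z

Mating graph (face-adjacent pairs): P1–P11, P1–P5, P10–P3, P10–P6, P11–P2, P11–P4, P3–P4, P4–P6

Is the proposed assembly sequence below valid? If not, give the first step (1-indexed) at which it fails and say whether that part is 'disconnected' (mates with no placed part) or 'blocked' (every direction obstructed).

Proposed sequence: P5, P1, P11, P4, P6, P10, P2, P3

Valid

1. P5@(0, 2, 0) [+x clear] — {P5}
2. P1@(0, 1, 0) [-z clear] — {P1, P5}
3. P11@(0, 0, 0) [-z clear] — {P1, P11, P5}
4. P4@(0, -1, 0) [-y clear] — {P1, P11, P4, P5}
5. P6@(0, -2, 0) [+x clear] — {P1, P11, P4, P5, P6}
6. P10@(0, -2, 1) [-y clear] — {P1, P10, P11, P4, P5, P6}
7. P2@(1, 0, 0) [+y clear] — {P1, P10, P11, P2, P4, P5, P6}
8. P3@(0, -1, 1) [+y clear] — {P1, P10, P11, P2, P3, P4, P5, P6}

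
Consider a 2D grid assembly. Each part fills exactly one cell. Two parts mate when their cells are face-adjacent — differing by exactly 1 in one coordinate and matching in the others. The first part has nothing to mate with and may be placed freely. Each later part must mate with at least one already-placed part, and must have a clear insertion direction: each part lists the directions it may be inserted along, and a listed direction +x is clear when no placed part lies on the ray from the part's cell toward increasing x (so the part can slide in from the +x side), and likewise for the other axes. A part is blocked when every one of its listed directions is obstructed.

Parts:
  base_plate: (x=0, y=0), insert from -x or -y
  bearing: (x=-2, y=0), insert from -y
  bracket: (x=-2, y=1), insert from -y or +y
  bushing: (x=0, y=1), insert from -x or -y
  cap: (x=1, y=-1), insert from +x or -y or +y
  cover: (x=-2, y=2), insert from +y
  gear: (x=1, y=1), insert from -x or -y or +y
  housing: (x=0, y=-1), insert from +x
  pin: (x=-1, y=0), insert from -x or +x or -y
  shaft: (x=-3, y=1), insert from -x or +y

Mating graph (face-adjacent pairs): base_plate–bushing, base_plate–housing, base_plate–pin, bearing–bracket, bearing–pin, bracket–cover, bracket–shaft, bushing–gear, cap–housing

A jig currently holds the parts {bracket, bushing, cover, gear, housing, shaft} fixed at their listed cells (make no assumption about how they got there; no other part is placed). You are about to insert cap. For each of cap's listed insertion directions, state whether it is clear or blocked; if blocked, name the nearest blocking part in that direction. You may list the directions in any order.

+x: clear; +y: blocked by gear; -y: clear

+x: ray from cap(1, -1) has no placed part ⇒ clear
-y: ray from cap(1, -1) has no placed part ⇒ clear
+y: nearest on ray is gear@(1, 1) ⇒ blocked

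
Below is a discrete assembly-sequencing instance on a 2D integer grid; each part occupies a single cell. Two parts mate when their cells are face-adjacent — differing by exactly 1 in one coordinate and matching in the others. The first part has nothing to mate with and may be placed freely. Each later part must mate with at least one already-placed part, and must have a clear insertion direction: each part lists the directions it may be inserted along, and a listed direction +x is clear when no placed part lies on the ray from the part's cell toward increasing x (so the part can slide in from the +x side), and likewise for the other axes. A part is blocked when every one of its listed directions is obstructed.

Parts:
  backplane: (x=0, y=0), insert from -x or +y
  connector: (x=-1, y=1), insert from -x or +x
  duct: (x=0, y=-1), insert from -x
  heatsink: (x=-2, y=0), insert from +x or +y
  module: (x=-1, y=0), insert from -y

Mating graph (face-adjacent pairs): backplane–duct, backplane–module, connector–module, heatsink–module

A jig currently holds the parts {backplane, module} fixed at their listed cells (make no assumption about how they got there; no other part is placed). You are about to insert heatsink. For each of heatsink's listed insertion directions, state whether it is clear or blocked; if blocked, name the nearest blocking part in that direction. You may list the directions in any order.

+x: nearest on ray is module@(-1, 0) ⇒ blocked
+y: ray from heatsink(-2, 0) has no placed part ⇒ clear

+x: blocked by module; +y: clear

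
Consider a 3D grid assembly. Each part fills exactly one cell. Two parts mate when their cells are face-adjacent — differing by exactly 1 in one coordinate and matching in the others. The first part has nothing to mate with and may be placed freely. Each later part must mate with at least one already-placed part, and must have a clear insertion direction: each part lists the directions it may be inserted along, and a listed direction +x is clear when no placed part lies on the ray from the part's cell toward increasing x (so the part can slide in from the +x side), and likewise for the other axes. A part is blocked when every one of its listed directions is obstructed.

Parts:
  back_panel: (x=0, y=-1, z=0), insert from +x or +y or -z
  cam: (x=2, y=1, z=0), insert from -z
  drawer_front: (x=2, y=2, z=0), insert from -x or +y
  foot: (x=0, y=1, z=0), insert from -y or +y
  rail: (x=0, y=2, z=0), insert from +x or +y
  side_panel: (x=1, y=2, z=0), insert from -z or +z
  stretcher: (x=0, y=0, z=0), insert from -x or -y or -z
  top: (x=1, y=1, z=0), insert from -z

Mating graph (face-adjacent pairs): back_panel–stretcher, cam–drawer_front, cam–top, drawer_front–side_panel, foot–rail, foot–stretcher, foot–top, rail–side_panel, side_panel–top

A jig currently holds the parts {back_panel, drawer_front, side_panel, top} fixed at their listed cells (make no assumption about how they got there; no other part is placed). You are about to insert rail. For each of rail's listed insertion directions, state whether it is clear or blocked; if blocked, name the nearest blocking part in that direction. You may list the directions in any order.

+x: blocked by side_panel; +y: clear

+x: nearest on ray is side_panel@(1, 2, 0) ⇒ blocked
+y: ray from rail(0, 2, 0) has no placed part ⇒ clear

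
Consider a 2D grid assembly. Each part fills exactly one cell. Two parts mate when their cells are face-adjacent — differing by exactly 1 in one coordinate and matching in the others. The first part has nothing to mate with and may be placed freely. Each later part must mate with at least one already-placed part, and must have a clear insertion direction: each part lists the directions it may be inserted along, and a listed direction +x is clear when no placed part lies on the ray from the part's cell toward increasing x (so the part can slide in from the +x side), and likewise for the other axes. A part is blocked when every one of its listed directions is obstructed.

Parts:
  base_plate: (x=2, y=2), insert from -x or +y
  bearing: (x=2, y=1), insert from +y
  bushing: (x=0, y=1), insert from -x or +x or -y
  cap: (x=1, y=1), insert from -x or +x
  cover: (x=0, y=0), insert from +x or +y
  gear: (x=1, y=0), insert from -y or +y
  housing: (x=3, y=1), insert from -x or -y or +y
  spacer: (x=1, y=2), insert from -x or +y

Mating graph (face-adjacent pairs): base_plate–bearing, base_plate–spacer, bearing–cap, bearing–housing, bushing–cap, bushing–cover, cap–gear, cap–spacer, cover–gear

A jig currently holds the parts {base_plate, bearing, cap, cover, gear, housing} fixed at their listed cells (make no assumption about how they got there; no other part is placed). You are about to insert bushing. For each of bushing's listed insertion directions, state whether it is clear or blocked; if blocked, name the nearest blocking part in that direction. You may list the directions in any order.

+x: blocked by cap; -x: clear; -y: blocked by cover

-x: ray from bushing(0, 1) has no placed part ⇒ clear
+x: nearest on ray is cap@(1, 1) ⇒ blocked
-y: nearest on ray is cover@(0, 0) ⇒ blocked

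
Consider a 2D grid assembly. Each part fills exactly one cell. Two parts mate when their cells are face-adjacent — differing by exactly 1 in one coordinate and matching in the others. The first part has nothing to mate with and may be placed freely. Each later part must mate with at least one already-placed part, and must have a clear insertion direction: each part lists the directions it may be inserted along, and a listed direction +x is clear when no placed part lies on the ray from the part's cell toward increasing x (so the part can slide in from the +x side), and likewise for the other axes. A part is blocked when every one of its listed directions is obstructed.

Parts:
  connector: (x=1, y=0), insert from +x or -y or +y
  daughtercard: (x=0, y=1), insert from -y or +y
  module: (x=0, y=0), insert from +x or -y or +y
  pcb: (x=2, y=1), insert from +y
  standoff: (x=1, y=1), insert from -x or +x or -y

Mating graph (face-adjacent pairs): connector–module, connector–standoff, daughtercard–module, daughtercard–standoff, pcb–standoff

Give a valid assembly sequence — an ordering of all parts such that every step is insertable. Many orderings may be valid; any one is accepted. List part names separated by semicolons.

standoff; connector; module; pcb; daughtercard

1. standoff@(1, 1) [-x clear] — {standoff}
2. connector@(1, 0) [+x clear] — {connector, standoff}
3. module@(0, 0) [-y clear] — {connector, module, standoff}
4. pcb@(2, 1) [+y clear] — {connector, module, pcb, standoff}
5. daughtercard@(0, 1) [+y clear] — {connector, daughtercard, module, pcb, standoff}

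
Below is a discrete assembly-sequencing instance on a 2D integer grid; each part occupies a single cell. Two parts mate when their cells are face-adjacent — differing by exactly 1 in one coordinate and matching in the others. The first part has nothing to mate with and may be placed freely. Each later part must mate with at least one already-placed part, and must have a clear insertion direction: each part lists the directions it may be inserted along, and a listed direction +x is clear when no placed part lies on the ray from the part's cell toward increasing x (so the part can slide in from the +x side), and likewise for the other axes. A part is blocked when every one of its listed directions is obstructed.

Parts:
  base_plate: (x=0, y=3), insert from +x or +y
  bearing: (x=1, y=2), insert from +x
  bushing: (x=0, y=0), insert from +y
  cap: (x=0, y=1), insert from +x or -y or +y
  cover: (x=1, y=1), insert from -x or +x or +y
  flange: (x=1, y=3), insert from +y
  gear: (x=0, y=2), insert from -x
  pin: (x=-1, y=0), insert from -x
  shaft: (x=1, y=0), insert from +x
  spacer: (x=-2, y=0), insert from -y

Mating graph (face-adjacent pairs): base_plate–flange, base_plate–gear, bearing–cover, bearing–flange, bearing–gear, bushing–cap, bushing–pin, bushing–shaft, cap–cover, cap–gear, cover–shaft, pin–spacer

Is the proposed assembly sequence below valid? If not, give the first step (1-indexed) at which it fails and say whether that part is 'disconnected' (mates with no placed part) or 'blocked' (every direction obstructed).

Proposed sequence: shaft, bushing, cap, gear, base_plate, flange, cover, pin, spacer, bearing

Valid

1. shaft@(1, 0) [+x clear] — {shaft}
2. bushing@(0, 0) [+y clear] — {bushing, shaft}
3. cap@(0, 1) [+x clear] — {bushing, cap, shaft}
4. gear@(0, 2) [-x clear] — {bushing, cap, gear, shaft}
5. base_plate@(0, 3) [+x clear] — {base_plate, bushing, cap, gear, shaft}
6. flange@(1, 3) [+y clear] — {base_plate, bushing, cap, flange, gear, shaft}
7. cover@(1, 1) [+x clear] — {base_plate, bushing, cap, cover, flange, gear, shaft}
8. pin@(-1, 0) [-x clear] — {base_plate, bushing, cap, cover, flange, gear, pin, shaft}
9. spacer@(-2, 0) [-y clear] — {base_plate, bushing, cap, cover, flange, gear, pin, shaft, spacer}
10. bearing@(1, 2) [+x clear] — {base_plate, bearing, bushing, cap, cover, flange, gear, pin, shaft, spacer}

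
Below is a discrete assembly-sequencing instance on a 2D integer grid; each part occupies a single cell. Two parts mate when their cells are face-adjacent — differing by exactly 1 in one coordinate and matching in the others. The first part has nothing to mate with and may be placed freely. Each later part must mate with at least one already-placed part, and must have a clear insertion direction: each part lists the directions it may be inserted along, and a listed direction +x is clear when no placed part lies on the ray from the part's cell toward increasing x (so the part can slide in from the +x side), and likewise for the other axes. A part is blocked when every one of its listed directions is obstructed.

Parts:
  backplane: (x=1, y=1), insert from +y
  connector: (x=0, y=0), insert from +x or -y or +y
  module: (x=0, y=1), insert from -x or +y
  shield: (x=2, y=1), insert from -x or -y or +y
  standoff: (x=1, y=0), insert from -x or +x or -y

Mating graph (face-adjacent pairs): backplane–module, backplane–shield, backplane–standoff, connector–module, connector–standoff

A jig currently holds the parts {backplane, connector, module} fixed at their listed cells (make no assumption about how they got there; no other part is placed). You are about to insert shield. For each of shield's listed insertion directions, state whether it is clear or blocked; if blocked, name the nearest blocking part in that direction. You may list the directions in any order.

+y: clear; -x: blocked by backplane; -y: clear

-x: nearest on ray is backplane@(1, 1) ⇒ blocked
-y: ray from shield(2, 1) has no placed part ⇒ clear
+y: ray from shield(2, 1) has no placed part ⇒ clear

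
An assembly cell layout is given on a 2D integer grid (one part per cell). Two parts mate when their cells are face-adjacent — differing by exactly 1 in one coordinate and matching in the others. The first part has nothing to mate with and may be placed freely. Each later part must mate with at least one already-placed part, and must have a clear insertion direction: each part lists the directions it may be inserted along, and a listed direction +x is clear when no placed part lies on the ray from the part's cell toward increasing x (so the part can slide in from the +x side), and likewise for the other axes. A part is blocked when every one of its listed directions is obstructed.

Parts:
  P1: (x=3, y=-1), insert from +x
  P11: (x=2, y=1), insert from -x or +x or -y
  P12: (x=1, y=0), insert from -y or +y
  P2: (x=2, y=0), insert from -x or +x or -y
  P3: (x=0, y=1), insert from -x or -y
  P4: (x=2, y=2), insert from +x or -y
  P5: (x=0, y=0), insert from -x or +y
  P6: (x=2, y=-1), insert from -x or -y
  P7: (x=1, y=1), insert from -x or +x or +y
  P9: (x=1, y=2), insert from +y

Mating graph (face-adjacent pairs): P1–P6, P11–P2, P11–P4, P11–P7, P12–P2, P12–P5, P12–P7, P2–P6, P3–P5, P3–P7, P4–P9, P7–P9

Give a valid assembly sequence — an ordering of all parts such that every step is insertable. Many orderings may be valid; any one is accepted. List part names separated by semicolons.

P12; P2; P6; P1; P7; P11; P9; P5; P3; P4

1. P12@(1, 0) [-y clear] — {P12}
2. P2@(2, 0) [+x clear] — {P12, P2}
3. P6@(2, -1) [-x clear] — {P12, P2, P6}
4. P1@(3, -1) [+x clear] — {P1, P12, P2, P6}
5. P7@(1, 1) [-x clear] — {P1, P12, P2, P6, P7}
6. P11@(2, 1) [+x clear] — {P1, P11, P12, P2, P6, P7}
7. P9@(1, 2) [+y clear] — {P1, P11, P12, P2, P6, P7, P9}
8. P5@(0, 0) [-x clear] — {P1, P11, P12, P2, P5, P6, P7, P9}
9. P3@(0, 1) [-x clear] — {P1, P11, P12, P2, P3, P5, P6, P7, P9}
10. P4@(2, 2) [+x clear] — {P1, P11, P12, P2, P3, P4, P5, P6, P7, P9}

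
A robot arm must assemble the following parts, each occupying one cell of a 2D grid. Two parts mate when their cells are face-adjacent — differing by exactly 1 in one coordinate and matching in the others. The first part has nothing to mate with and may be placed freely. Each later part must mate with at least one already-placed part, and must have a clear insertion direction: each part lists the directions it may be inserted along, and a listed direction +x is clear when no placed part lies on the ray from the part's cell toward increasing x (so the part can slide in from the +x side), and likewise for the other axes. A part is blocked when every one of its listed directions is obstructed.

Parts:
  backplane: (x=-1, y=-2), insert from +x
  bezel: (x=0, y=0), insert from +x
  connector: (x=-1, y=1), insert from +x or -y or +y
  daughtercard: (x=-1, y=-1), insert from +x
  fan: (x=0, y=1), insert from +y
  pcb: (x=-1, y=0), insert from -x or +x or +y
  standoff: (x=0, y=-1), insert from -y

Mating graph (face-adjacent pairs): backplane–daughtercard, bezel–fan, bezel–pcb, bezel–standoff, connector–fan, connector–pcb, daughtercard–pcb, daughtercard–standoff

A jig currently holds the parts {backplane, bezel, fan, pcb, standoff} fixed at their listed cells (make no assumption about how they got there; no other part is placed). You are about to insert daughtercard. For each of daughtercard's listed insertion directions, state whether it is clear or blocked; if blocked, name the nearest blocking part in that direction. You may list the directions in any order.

+x: nearest on ray is standoff@(0, -1) ⇒ blocked

+x: blocked by standoff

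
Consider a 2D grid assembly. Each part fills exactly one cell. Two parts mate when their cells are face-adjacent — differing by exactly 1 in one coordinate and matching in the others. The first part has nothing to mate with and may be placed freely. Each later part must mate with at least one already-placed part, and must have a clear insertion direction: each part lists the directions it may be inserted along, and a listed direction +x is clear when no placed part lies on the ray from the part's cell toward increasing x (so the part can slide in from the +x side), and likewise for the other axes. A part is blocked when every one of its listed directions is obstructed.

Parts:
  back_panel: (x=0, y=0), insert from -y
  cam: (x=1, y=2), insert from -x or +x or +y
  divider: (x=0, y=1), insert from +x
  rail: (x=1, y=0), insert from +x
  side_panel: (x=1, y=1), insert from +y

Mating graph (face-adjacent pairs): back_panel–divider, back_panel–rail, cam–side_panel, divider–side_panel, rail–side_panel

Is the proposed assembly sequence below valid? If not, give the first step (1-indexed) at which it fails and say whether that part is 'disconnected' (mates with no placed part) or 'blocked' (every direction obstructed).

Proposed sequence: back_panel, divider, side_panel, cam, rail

1. back_panel@(0, 0) [-y clear] — {back_panel}
2. divider@(0, 1) [+x clear] — {back_panel, divider}
3. side_panel@(1, 1) [+y clear] — {back_panel, divider, side_panel}
4. cam@(1, 2) [-x clear] — {back_panel, cam, divider, side_panel}
5. rail@(1, 0) [+x clear] — {back_panel, cam, divider, rail, side_panel}

Valid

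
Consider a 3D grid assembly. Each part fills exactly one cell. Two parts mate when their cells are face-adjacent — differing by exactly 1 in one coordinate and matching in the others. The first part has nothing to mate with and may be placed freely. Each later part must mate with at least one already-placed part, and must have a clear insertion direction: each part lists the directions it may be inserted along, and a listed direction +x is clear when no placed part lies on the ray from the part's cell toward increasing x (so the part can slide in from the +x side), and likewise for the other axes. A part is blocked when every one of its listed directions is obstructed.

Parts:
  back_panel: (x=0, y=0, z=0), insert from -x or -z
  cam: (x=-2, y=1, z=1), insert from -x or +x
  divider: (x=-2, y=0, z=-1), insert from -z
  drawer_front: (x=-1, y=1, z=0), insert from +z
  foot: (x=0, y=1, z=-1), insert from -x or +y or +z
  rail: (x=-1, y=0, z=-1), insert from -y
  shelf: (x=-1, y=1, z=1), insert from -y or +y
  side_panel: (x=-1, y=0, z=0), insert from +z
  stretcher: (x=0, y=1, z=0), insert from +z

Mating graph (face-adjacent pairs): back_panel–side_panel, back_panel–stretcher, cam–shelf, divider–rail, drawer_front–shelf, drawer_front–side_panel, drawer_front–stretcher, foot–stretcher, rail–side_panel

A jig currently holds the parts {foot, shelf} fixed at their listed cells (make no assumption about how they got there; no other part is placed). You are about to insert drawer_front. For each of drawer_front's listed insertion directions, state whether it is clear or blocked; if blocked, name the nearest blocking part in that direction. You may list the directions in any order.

+z: blocked by shelf

+z: nearest on ray is shelf@(-1, 1, 1) ⇒ blocked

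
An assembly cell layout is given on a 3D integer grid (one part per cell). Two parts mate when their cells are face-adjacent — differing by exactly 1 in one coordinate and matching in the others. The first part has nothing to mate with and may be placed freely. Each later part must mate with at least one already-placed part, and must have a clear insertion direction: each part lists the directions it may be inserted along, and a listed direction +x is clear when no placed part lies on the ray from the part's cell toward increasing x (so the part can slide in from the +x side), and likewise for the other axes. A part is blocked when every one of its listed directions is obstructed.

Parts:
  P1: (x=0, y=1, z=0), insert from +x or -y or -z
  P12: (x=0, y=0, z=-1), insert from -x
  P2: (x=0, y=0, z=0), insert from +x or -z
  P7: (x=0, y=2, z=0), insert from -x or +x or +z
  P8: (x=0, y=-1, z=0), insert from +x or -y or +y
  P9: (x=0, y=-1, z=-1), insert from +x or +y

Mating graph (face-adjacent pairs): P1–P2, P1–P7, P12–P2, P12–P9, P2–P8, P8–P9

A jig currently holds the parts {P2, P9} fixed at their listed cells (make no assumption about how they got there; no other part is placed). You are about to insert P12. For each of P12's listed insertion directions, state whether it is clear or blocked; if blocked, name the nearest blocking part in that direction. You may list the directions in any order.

-x: ray from P12(0, 0, -1) has no placed part ⇒ clear

-x: clear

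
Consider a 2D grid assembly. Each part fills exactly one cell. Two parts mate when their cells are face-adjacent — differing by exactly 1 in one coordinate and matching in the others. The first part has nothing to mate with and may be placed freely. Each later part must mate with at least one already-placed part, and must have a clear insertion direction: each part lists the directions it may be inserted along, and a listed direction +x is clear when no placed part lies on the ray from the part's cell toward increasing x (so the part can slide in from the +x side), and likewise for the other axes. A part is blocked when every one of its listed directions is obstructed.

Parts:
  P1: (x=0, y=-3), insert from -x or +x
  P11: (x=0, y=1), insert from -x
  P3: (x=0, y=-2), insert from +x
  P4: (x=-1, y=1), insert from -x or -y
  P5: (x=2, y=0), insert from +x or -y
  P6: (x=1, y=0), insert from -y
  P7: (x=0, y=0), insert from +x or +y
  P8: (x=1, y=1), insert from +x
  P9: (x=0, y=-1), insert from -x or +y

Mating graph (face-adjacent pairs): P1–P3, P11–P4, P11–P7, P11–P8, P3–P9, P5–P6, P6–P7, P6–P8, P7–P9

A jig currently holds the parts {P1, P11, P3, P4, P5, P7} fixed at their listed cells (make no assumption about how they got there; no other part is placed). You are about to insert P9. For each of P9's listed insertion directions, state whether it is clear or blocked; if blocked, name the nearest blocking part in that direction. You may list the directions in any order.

+y: blocked by P7; -x: clear

-x: ray from P9(0, -1) has no placed part ⇒ clear
+y: nearest on ray is P7@(0, 0) ⇒ blocked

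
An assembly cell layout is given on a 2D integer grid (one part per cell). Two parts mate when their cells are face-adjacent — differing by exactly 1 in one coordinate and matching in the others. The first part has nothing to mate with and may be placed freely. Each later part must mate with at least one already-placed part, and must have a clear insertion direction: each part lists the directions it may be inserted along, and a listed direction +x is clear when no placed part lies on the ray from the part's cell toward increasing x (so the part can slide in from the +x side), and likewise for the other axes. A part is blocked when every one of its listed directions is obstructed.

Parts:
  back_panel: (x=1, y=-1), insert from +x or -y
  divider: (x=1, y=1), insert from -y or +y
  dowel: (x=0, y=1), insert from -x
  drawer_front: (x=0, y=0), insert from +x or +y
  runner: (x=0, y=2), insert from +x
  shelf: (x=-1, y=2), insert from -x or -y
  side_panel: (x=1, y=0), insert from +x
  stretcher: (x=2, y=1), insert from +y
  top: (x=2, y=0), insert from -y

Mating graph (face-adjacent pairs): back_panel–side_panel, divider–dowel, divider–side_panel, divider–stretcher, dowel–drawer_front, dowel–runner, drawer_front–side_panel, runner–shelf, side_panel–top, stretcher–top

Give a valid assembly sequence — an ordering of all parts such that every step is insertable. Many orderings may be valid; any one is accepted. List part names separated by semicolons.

1. back_panel@(1, -1) [+x clear] — {back_panel}
2. side_panel@(1, 0) [+x clear] — {back_panel, side_panel}
3. drawer_front@(0, 0) [+y clear] — {back_panel, drawer_front, side_panel}
4. top@(2, 0) [-y clear] — {back_panel, drawer_front, side_panel, top}
5. dowel@(0, 1) [-x clear] — {back_panel, dowel, drawer_front, side_panel, top}
6. runner@(0, 2) [+x clear] — {back_panel, dowel, drawer_front, runner, side_panel, top}
7. shelf@(-1, 2) [-x clear] — {back_panel, dowel, drawer_front, runner, shelf, side_panel, top}
8. divider@(1, 1) [+y clear] — {back_panel, divider, dowel, drawer_front, runner, shelf, side_panel, top}
9. stretcher@(2, 1) [+y clear] — {back_panel, divider, dowel, drawer_front, runner, shelf, side_panel, stretcher, top}

back_panel; side_panel; drawer_front; top; dowel; runner; shelf; divider; stretcher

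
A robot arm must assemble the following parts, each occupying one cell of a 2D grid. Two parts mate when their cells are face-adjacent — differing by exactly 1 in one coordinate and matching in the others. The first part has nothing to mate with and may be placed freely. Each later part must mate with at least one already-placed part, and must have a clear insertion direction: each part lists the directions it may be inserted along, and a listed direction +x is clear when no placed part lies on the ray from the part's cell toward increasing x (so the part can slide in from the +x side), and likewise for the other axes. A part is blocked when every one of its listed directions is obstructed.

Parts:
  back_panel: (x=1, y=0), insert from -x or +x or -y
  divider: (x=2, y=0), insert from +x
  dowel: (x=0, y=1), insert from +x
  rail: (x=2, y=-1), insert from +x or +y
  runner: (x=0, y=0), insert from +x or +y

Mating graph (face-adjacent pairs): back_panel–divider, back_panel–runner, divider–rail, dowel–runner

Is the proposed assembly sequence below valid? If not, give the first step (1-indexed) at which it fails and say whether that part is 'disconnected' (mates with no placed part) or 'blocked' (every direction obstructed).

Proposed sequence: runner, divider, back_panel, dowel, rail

Invalid at step 2 (disconnected)

1. runner@(0, 0) [+x clear] — {runner}
2. divider@(2, 0) — no placed neighbour ⇒ disconnected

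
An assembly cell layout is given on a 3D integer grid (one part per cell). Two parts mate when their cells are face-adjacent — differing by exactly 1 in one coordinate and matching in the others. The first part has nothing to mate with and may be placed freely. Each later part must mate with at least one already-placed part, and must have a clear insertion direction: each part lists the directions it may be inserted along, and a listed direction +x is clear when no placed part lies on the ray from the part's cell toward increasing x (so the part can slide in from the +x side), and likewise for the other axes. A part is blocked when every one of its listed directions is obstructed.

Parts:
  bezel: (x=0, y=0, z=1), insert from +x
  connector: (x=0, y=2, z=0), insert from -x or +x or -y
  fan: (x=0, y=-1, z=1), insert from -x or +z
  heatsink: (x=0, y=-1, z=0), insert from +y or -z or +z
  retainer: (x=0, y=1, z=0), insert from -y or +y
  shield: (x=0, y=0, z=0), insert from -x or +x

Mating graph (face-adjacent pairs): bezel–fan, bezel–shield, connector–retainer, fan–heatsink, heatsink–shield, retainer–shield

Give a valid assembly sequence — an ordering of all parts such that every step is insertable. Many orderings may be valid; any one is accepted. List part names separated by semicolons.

1. retainer@(0, 1, 0) [-y clear] — {retainer}
2. connector@(0, 2, 0) [-x clear] — {connector, retainer}
3. shield@(0, 0, 0) [-x clear] — {connector, retainer, shield}
4. bezel@(0, 0, 1) [+x clear] — {bezel, connector, retainer, shield}
5. heatsink@(0, -1, 0) [-z clear] — {bezel, connector, heatsink, retainer, shield}
6. fan@(0, -1, 1) [-x clear] — {bezel, connector, fan, heatsink, retainer, shield}

retainer; connector; shield; bezel; heatsink; fan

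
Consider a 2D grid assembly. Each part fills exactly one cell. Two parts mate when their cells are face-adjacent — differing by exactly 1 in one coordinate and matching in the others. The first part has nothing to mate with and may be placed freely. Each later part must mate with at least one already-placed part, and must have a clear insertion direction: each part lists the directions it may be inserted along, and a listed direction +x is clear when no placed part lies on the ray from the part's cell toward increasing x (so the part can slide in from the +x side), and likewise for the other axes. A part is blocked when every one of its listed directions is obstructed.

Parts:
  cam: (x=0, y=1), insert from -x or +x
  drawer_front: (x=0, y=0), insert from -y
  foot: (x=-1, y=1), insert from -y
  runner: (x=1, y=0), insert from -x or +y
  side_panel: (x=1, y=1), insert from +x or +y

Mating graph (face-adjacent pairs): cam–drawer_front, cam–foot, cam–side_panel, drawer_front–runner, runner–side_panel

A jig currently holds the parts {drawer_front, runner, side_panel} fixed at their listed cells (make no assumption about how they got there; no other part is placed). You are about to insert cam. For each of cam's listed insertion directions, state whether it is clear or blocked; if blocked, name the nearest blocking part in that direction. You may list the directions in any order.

+x: blocked by side_panel; -x: clear

-x: ray from cam(0, 1) has no placed part ⇒ clear
+x: nearest on ray is side_panel@(1, 1) ⇒ blocked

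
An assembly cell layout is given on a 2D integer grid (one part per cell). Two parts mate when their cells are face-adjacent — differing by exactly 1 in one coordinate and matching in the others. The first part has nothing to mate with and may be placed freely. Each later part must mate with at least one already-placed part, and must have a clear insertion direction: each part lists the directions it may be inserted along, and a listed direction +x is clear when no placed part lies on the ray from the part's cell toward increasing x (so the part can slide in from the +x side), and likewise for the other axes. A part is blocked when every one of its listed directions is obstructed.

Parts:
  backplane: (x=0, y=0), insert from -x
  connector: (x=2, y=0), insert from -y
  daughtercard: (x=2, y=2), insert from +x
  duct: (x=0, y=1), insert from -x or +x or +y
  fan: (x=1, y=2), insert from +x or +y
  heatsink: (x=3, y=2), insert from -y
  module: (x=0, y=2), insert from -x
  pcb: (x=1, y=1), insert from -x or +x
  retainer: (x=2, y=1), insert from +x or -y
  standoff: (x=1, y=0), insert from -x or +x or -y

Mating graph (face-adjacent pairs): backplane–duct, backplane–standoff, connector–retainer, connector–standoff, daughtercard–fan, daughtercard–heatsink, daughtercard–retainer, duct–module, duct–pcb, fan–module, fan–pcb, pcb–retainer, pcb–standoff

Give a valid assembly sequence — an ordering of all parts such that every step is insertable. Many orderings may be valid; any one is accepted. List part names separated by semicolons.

duct; pcb; fan; standoff; connector; daughtercard; heatsink; backplane; retainer; module

1. duct@(0, 1) [-x clear] — {duct}
2. pcb@(1, 1) [+x clear] — {duct, pcb}
3. fan@(1, 2) [+x clear] — {duct, fan, pcb}
4. standoff@(1, 0) [-x clear] — {duct, fan, pcb, standoff}
5. connector@(2, 0) [-y clear] — {connector, duct, fan, pcb, standoff}
6. daughtercard@(2, 2) [+x clear] — {connector, daughtercard, duct, fan, pcb, standoff}
7. heatsink@(3, 2) [-y clear] — {connector, daughtercard, duct, fan, heatsink, pcb, standoff}
8. backplane@(0, 0) [-x clear] — {backplane, connector, daughtercard, duct, fan, heatsink, pcb, standoff}
9. retainer@(2, 1) [+x clear] — {backplane, connector, daughtercard, duct, fan, heatsink, pcb, retainer, standoff}
10. module@(0, 2) [-x clear] — {backplane, connector, daughtercard, duct, fan, heatsink, module, pcb, retainer, standoff}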